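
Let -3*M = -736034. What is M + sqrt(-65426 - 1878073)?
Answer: 736034/3 + I*sqrt(1943499) ≈ 2.4534e+5 + 1394.1*I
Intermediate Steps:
M = 736034/3 (M = -1/3*(-736034) = 736034/3 ≈ 2.4534e+5)
M + sqrt(-65426 - 1878073) = 736034/3 + sqrt(-65426 - 1878073) = 736034/3 + sqrt(-1943499) = 736034/3 + I*sqrt(1943499)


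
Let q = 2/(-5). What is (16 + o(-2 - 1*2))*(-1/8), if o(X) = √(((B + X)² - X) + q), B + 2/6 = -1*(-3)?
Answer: -2 - 11*√10/120 ≈ -2.2899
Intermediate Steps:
B = 8/3 (B = -⅓ - 1*(-3) = -⅓ + 3 = 8/3 ≈ 2.6667)
q = -⅖ (q = 2*(-⅕) = -⅖ ≈ -0.40000)
o(X) = √(-⅖ + (8/3 + X)² - X) (o(X) = √(((8/3 + X)² - X) - ⅖) = √(-⅖ + (8/3 + X)² - X))
(16 + o(-2 - 1*2))*(-1/8) = (16 + √(1510 + 225*(-2 - 1*2)² + 975*(-2 - 1*2))/15)*(-1/8) = (16 + √(1510 + 225*(-2 - 2)² + 975*(-2 - 2))/15)*(-1*⅛) = (16 + √(1510 + 225*(-4)² + 975*(-4))/15)*(-⅛) = (16 + √(1510 + 225*16 - 3900)/15)*(-⅛) = (16 + √(1510 + 3600 - 3900)/15)*(-⅛) = (16 + √1210/15)*(-⅛) = (16 + (11*√10)/15)*(-⅛) = (16 + 11*√10/15)*(-⅛) = -2 - 11*√10/120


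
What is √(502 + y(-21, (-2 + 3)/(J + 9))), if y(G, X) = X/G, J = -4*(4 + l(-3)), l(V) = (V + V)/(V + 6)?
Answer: √221361/21 ≈ 22.404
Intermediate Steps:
l(V) = 2*V/(6 + V) (l(V) = (2*V)/(6 + V) = 2*V/(6 + V))
J = -8 (J = -4*(4 + 2*(-3)/(6 - 3)) = -4*(4 + 2*(-3)/3) = -4*(4 + 2*(-3)*(⅓)) = -4*(4 - 2) = -4*2 = -8)
√(502 + y(-21, (-2 + 3)/(J + 9))) = √(502 + ((-2 + 3)/(-8 + 9))/(-21)) = √(502 + (1/1)*(-1/21)) = √(502 + (1*1)*(-1/21)) = √(502 + 1*(-1/21)) = √(502 - 1/21) = √(10541/21) = √221361/21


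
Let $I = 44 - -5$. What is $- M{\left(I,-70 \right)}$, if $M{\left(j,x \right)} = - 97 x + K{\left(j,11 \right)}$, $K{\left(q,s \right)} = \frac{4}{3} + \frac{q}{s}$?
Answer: $- \frac{224261}{33} \approx -6795.8$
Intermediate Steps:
$I = 49$ ($I = 44 + 5 = 49$)
$K{\left(q,s \right)} = \frac{4}{3} + \frac{q}{s}$ ($K{\left(q,s \right)} = 4 \cdot \frac{1}{3} + \frac{q}{s} = \frac{4}{3} + \frac{q}{s}$)
$M{\left(j,x \right)} = \frac{4}{3} - 97 x + \frac{j}{11}$ ($M{\left(j,x \right)} = - 97 x + \left(\frac{4}{3} + \frac{j}{11}\right) = \frac{4}{3} - 97 x + \frac{j}{11}$)
$- M{\left(I,-70 \right)} = - (\frac{4}{3} - -6790 + \frac{1}{11} \cdot 49) = - (\frac{4}{3} + 6790 + \frac{49}{11}) = \left(-1\right) \frac{224261}{33} = - \frac{224261}{33}$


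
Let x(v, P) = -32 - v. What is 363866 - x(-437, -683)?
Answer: 363461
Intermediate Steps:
363866 - x(-437, -683) = 363866 - (-32 - 1*(-437)) = 363866 - (-32 + 437) = 363866 - 1*405 = 363866 - 405 = 363461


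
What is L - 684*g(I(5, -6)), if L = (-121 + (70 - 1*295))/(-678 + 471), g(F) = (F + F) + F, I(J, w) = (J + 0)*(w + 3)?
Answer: 6371806/207 ≈ 30782.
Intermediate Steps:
I(J, w) = J*(3 + w)
g(F) = 3*F (g(F) = 2*F + F = 3*F)
L = 346/207 (L = (-121 + (70 - 295))/(-207) = (-121 - 225)*(-1/207) = -346*(-1/207) = 346/207 ≈ 1.6715)
L - 684*g(I(5, -6)) = 346/207 - 2052*5*(3 - 6) = 346/207 - 2052*5*(-3) = 346/207 - 2052*(-15) = 346/207 - 684*(-45) = 346/207 + 30780 = 6371806/207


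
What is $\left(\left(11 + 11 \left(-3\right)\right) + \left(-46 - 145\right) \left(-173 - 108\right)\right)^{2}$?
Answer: $2878215201$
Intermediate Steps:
$\left(\left(11 + 11 \left(-3\right)\right) + \left(-46 - 145\right) \left(-173 - 108\right)\right)^{2} = \left(\left(11 - 33\right) - -53671\right)^{2} = \left(-22 + 53671\right)^{2} = 53649^{2} = 2878215201$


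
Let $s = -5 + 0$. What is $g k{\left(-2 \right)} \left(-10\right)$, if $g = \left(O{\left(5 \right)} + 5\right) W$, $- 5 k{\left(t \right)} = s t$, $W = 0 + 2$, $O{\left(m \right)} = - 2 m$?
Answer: $-200$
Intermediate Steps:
$s = -5$
$W = 2$
$k{\left(t \right)} = t$ ($k{\left(t \right)} = - \frac{\left(-5\right) t}{5} = t$)
$g = -10$ ($g = \left(\left(-2\right) 5 + 5\right) 2 = \left(-10 + 5\right) 2 = \left(-5\right) 2 = -10$)
$g k{\left(-2 \right)} \left(-10\right) = - 10 \left(\left(-2\right) \left(-10\right)\right) = \left(-10\right) 20 = -200$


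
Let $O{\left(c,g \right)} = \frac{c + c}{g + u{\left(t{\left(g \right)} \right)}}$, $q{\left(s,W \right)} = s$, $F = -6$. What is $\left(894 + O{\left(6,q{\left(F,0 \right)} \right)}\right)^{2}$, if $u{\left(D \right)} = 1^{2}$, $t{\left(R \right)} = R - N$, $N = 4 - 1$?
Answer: $\frac{19873764}{25} \approx 7.9495 \cdot 10^{5}$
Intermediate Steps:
$N = 3$
$t{\left(R \right)} = -3 + R$ ($t{\left(R \right)} = R - 3 = -3 + R$)
$u{\left(D \right)} = 1$
$O{\left(c,g \right)} = \frac{2 c}{1 + g}$ ($O{\left(c,g \right)} = \frac{c + c}{g + 1} = \frac{2 c}{1 + g}$)
$\left(894 + O{\left(6,q{\left(F,0 \right)} \right)}\right)^{2} = \left(894 + 2 \cdot 6 \frac{1}{1 - 6}\right)^{2} = \left(894 + 2 \cdot 6 \frac{1}{-5}\right)^{2} = \left(894 + 2 \cdot 6 \left(- \frac{1}{5}\right)\right)^{2} = \left(894 - \frac{12}{5}\right)^{2} = \left(\frac{4458}{5}\right)^{2} = \frac{19873764}{25}$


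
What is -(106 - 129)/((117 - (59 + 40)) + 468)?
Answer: 23/486 ≈ 0.047325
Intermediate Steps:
-(106 - 129)/((117 - (59 + 40)) + 468) = -(-23)/((117 - 1*99) + 468) = -(-23)/((117 - 99) + 468) = -(-23)/(18 + 468) = -(-23)/486 = -1*(-23/486) = 23/486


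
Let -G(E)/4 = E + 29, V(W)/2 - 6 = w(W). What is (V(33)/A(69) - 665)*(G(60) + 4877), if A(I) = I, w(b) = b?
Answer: -69031149/23 ≈ -3.0014e+6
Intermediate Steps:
V(W) = 12 + 2*W
G(E) = -116 - 4*E (G(E) = -4*(E + 29) = -4*(29 + E) = -116 - 4*E)
(V(33)/A(69) - 665)*(G(60) + 4877) = ((12 + 2*33)/69 - 665)*((-116 - 4*60) + 4877) = ((12 + 66)*(1/69) - 665)*((-116 - 240) + 4877) = (78*(1/69) - 665)*(-356 + 4877) = (26/23 - 665)*4521 = -15269/23*4521 = -69031149/23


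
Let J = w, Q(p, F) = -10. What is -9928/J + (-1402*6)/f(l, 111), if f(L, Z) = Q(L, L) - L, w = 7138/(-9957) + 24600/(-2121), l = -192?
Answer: 2997638408178/3944575453 ≈ 759.94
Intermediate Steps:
w = -86693966/7039599 (w = 7138*(-1/9957) + 24600*(-1/2121) = -7138/9957 - 8200/707 = -86693966/7039599 ≈ -12.315)
J = -86693966/7039599 ≈ -12.315
f(L, Z) = -10 - L
-9928/J + (-1402*6)/f(l, 111) = -9928/(-86693966/7039599) + (-1402*6)/(-10 - 1*(-192)) = -9928*(-7039599/86693966) - 8412/(-10 + 192) = 34944569436/43346983 - 8412/182 = 34944569436/43346983 - 8412*1/182 = 34944569436/43346983 - 4206/91 = 2997638408178/3944575453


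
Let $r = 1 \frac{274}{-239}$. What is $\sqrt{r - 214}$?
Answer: $\frac{2 i \sqrt{3072345}}{239} \approx 14.668 i$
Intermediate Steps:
$r = - \frac{274}{239}$ ($r = 1 \cdot 274 \left(- \frac{1}{239}\right) = 1 \left(- \frac{274}{239}\right) = - \frac{274}{239} \approx -1.1464$)
$\sqrt{r - 214} = \sqrt{- \frac{274}{239} - 214} = \sqrt{- \frac{51420}{239}} = \frac{2 i \sqrt{3072345}}{239}$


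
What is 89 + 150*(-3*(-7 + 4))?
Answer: 1439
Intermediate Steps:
89 + 150*(-3*(-7 + 4)) = 89 + 150*(-3*(-3)) = 89 + 150*9 = 89 + 1350 = 1439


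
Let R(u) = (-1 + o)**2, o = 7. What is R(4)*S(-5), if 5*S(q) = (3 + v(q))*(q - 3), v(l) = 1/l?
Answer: -4032/25 ≈ -161.28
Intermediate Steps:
R(u) = 36 (R(u) = (-1 + 7)**2 = 6**2 = 36)
S(q) = (-3 + q)*(3 + 1/q)/5 (S(q) = ((3 + 1/q)*(q - 3))/5 = ((3 + 1/q)*(-3 + q))/5 = ((-3 + q)*(3 + 1/q))/5 = (-3 + q)*(3 + 1/q)/5)
R(4)*S(-5) = 36*((1/5)*(-3 - 5*(-8 + 3*(-5)))/(-5)) = 36*((1/5)*(-1/5)*(-3 - 5*(-8 - 15))) = 36*((1/5)*(-1/5)*(-3 - 5*(-23))) = 36*((1/5)*(-1/5)*(-3 + 115)) = 36*((1/5)*(-1/5)*112) = 36*(-112/25) = -4032/25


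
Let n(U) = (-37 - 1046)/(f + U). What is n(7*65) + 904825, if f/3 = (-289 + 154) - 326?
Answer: 839678683/928 ≈ 9.0483e+5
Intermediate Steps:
f = -1383 (f = 3*((-289 + 154) - 326) = 3*(-135 - 326) = 3*(-461) = -1383)
n(U) = -1083/(-1383 + U) (n(U) = (-37 - 1046)/(-1383 + U) = -1083/(-1383 + U))
n(7*65) + 904825 = -1083/(-1383 + 7*65) + 904825 = -1083/(-1383 + 455) + 904825 = -1083/(-928) + 904825 = -1083*(-1/928) + 904825 = 1083/928 + 904825 = 839678683/928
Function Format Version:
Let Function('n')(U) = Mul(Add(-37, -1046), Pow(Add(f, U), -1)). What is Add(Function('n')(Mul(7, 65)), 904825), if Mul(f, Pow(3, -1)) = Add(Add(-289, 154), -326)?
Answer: Rational(839678683, 928) ≈ 9.0483e+5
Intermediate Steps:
f = -1383 (f = Mul(3, Add(Add(-289, 154), -326)) = Mul(3, Add(-135, -326)) = Mul(3, -461) = -1383)
Function('n')(U) = Mul(-1083, Pow(Add(-1383, U), -1)) (Function('n')(U) = Mul(Add(-37, -1046), Pow(Add(-1383, U), -1)) = Mul(-1083, Pow(Add(-1383, U), -1)))
Add(Function('n')(Mul(7, 65)), 904825) = Add(Mul(-1083, Pow(Add(-1383, Mul(7, 65)), -1)), 904825) = Add(Mul(-1083, Pow(Add(-1383, 455), -1)), 904825) = Add(Mul(-1083, Pow(-928, -1)), 904825) = Add(Mul(-1083, Rational(-1, 928)), 904825) = Add(Rational(1083, 928), 904825) = Rational(839678683, 928)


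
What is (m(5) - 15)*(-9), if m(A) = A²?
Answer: -90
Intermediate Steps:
(m(5) - 15)*(-9) = (5² - 15)*(-9) = (25 - 15)*(-9) = 10*(-9) = -90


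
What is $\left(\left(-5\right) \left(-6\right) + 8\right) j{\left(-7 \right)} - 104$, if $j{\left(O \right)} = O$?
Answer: $-370$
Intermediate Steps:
$\left(\left(-5\right) \left(-6\right) + 8\right) j{\left(-7 \right)} - 104 = \left(\left(-5\right) \left(-6\right) + 8\right) \left(-7\right) - 104 = \left(30 + 8\right) \left(-7\right) - 104 = 38 \left(-7\right) - 104 = -266 - 104 = -370$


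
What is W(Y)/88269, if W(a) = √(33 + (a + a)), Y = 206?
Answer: √445/88269 ≈ 0.00023899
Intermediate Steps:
W(a) = √(33 + 2*a)
W(Y)/88269 = √(33 + 2*206)/88269 = √(33 + 412)*(1/88269) = √445*(1/88269) = √445/88269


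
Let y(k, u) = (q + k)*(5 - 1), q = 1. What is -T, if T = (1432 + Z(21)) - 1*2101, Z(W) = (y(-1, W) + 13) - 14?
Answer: 670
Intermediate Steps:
y(k, u) = 4 + 4*k (y(k, u) = (1 + k)*(5 - 1) = (1 + k)*4 = 4 + 4*k)
Z(W) = -1 (Z(W) = ((4 + 4*(-1)) + 13) - 14 = ((4 - 4) + 13) - 14 = (0 + 13) - 14 = 13 - 14 = -1)
T = -670 (T = (1432 - 1) - 1*2101 = 1431 - 2101 = -670)
-T = -1*(-670) = 670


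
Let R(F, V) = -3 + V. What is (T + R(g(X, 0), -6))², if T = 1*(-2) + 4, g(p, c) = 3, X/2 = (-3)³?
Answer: 49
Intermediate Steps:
X = -54 (X = 2*(-3)³ = 2*(-27) = -54)
T = 2 (T = -2 + 4 = 2)
(T + R(g(X, 0), -6))² = (2 + (-3 - 6))² = (2 - 9)² = (-7)² = 49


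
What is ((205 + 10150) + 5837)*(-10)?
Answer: -161920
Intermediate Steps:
((205 + 10150) + 5837)*(-10) = (10355 + 5837)*(-10) = 16192*(-10) = -161920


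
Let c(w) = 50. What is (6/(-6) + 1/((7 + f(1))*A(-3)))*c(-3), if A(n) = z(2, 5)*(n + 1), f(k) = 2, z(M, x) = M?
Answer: -925/18 ≈ -51.389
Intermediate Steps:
A(n) = 2 + 2*n (A(n) = 2*(n + 1) = 2*(1 + n) = 2 + 2*n)
(6/(-6) + 1/((7 + f(1))*A(-3)))*c(-3) = (6/(-6) + 1/((7 + 2)*(2 + 2*(-3))))*50 = (6*(-⅙) + 1/(9*(2 - 6)))*50 = (-1 + (⅑)/(-4))*50 = (-1 + (⅑)*(-¼))*50 = (-1 - 1/36)*50 = -37/36*50 = -925/18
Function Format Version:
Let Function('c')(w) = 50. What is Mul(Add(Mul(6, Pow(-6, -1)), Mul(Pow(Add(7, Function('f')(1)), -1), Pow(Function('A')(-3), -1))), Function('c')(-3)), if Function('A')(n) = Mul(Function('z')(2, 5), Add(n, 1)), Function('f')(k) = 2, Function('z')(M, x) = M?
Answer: Rational(-925, 18) ≈ -51.389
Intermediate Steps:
Function('A')(n) = Add(2, Mul(2, n)) (Function('A')(n) = Mul(2, Add(n, 1)) = Mul(2, Add(1, n)) = Add(2, Mul(2, n)))
Mul(Add(Mul(6, Pow(-6, -1)), Mul(Pow(Add(7, Function('f')(1)), -1), Pow(Function('A')(-3), -1))), Function('c')(-3)) = Mul(Add(Mul(6, Pow(-6, -1)), Mul(Pow(Add(7, 2), -1), Pow(Add(2, Mul(2, -3)), -1))), 50) = Mul(Add(Mul(6, Rational(-1, 6)), Mul(Pow(9, -1), Pow(Add(2, -6), -1))), 50) = Mul(Add(-1, Mul(Rational(1, 9), Pow(-4, -1))), 50) = Mul(Add(-1, Mul(Rational(1, 9), Rational(-1, 4))), 50) = Mul(Add(-1, Rational(-1, 36)), 50) = Mul(Rational(-37, 36), 50) = Rational(-925, 18)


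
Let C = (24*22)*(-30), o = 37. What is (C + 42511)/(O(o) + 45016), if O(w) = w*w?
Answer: 26671/46385 ≈ 0.57499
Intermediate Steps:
O(w) = w²
C = -15840 (C = 528*(-30) = -15840)
(C + 42511)/(O(o) + 45016) = (-15840 + 42511)/(37² + 45016) = 26671/(1369 + 45016) = 26671/46385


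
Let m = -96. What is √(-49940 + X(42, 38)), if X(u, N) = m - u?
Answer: 7*I*√1022 ≈ 223.78*I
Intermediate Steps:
X(u, N) = -96 - u
√(-49940 + X(42, 38)) = √(-49940 + (-96 - 1*42)) = √(-49940 + (-96 - 42)) = √(-49940 - 138) = √(-50078) = 7*I*√1022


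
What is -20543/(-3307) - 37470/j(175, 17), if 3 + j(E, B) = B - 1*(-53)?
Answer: -122536909/221569 ≈ -553.04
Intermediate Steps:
j(E, B) = 50 + B (j(E, B) = -3 + (B - 1*(-53)) = -3 + (B + 53) = -3 + (53 + B) = 50 + B)
-20543/(-3307) - 37470/j(175, 17) = -20543/(-3307) - 37470/(50 + 17) = -20543*(-1/3307) - 37470/67 = 20543/3307 - 37470*1/67 = 20543/3307 - 37470/67 = -122536909/221569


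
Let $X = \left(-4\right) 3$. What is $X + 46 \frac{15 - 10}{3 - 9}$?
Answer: $- \frac{151}{3} \approx -50.333$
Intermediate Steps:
$X = -12$
$X + 46 \frac{15 - 10}{3 - 9} = -12 + 46 \frac{15 - 10}{3 - 9} = -12 + 46 \frac{5}{-6} = -12 + 46 \cdot 5 \left(- \frac{1}{6}\right) = -12 + 46 \left(- \frac{5}{6}\right) = -12 - \frac{115}{3} = - \frac{151}{3}$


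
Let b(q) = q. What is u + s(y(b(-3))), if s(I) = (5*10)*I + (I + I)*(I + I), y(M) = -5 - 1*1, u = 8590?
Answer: 8434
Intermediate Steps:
y(M) = -6 (y(M) = -5 - 1 = -6)
s(I) = 4*I**2 + 50*I (s(I) = 50*I + (2*I)*(2*I) = 50*I + 4*I**2 = 4*I**2 + 50*I)
u + s(y(b(-3))) = 8590 + 2*(-6)*(25 + 2*(-6)) = 8590 + 2*(-6)*(25 - 12) = 8590 + 2*(-6)*13 = 8590 - 156 = 8434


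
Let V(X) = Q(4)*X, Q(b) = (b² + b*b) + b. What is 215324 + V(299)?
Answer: 226088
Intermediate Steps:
Q(b) = b + 2*b² (Q(b) = (b² + b²) + b = 2*b² + b = b + 2*b²)
V(X) = 36*X (V(X) = (4*(1 + 2*4))*X = (4*(1 + 8))*X = (4*9)*X = 36*X)
215324 + V(299) = 215324 + 36*299 = 215324 + 10764 = 226088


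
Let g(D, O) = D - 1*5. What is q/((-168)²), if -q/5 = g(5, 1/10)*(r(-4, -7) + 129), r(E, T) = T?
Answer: 0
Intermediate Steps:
g(D, O) = -5 + D (g(D, O) = D - 5 = -5 + D)
q = 0 (q = -5*(-5 + 5)*(-7 + 129) = -0*122 = -5*0 = 0)
q/((-168)²) = 0/((-168)²) = 0/28224 = 0*(1/28224) = 0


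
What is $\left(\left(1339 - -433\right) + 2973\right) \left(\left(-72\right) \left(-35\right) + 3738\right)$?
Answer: $29694210$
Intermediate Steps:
$\left(\left(1339 - -433\right) + 2973\right) \left(\left(-72\right) \left(-35\right) + 3738\right) = \left(\left(1339 + 433\right) + 2973\right) \left(2520 + 3738\right) = \left(1772 + 2973\right) 6258 = 4745 \cdot 6258 = 29694210$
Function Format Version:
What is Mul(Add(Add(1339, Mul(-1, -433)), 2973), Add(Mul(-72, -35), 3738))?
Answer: 29694210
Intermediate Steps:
Mul(Add(Add(1339, Mul(-1, -433)), 2973), Add(Mul(-72, -35), 3738)) = Mul(Add(Add(1339, 433), 2973), Add(2520, 3738)) = Mul(Add(1772, 2973), 6258) = Mul(4745, 6258) = 29694210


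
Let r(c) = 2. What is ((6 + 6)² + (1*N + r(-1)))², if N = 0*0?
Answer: 21316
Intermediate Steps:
N = 0
((6 + 6)² + (1*N + r(-1)))² = ((6 + 6)² + (1*0 + 2))² = (12² + (0 + 2))² = (144 + 2)² = 146² = 21316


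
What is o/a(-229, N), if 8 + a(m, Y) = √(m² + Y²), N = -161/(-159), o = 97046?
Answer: 9813679704/662084429 + 7715157*√1325786842/662084429 ≈ 439.12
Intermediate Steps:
N = 161/159 (N = -161*(-1/159) = 161/159 ≈ 1.0126)
a(m, Y) = -8 + √(Y² + m²) (a(m, Y) = -8 + √(m² + Y²) = -8 + √(Y² + m²))
o/a(-229, N) = 97046/(-8 + √((161/159)² + (-229)²)) = 97046/(-8 + √(25921/25281 + 52441)) = 97046/(-8 + √(1325786842/25281)) = 97046/(-8 + √1325786842/159)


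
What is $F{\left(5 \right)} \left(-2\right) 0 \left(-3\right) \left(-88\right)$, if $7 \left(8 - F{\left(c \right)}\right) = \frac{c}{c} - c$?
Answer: $0$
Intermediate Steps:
$F{\left(c \right)} = \frac{55}{7} + \frac{c}{7}$ ($F{\left(c \right)} = 8 - \frac{\frac{c}{c} - c}{7} = 8 - \frac{1 - c}{7} = 8 + \left(- \frac{1}{7} + \frac{c}{7}\right) = \frac{55}{7} + \frac{c}{7}$)
$F{\left(5 \right)} \left(-2\right) 0 \left(-3\right) \left(-88\right) = \left(\frac{55}{7} + \frac{1}{7} \cdot 5\right) \left(-2\right) 0 \left(-3\right) \left(-88\right) = \left(\frac{55}{7} + \frac{5}{7}\right) 0 \left(-3\right) \left(-88\right) = \frac{60}{7} \cdot 0 \left(-88\right) = 0 \left(-88\right) = 0$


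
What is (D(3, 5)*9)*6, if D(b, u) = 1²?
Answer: 54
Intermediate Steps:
D(b, u) = 1
(D(3, 5)*9)*6 = (1*9)*6 = 9*6 = 54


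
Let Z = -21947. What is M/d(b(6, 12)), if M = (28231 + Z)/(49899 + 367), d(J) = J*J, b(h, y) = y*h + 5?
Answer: 3142/149013557 ≈ 2.1085e-5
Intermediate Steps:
b(h, y) = 5 + h*y (b(h, y) = h*y + 5 = 5 + h*y)
d(J) = J**2
M = 3142/25133 (M = (28231 - 21947)/(49899 + 367) = 6284/50266 = 6284*(1/50266) = 3142/25133 ≈ 0.12502)
M/d(b(6, 12)) = 3142/(25133*((5 + 6*12)**2)) = 3142/(25133*((5 + 72)**2)) = 3142/(25133*(77**2)) = (3142/25133)/5929 = (3142/25133)*(1/5929) = 3142/149013557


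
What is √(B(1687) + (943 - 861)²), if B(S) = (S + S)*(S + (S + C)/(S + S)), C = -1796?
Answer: 7*√116297 ≈ 2387.2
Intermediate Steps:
B(S) = 2*S*(S + (-1796 + S)/(2*S)) (B(S) = (S + S)*(S + (S - 1796)/(S + S)) = (2*S)*(S + (-1796 + S)/((2*S))) = (2*S)*(S + (-1796 + S)*(1/(2*S))) = (2*S)*(S + (-1796 + S)/(2*S)) = 2*S*(S + (-1796 + S)/(2*S)))
√(B(1687) + (943 - 861)²) = √((-1796 + 1687 + 2*1687²) + (943 - 861)²) = √((-1796 + 1687 + 2*2845969) + 82²) = √((-1796 + 1687 + 5691938) + 6724) = √(5691829 + 6724) = √5698553 = 7*√116297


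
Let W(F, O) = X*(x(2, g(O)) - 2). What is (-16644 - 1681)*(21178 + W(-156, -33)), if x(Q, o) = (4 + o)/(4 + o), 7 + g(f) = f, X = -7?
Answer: -388215125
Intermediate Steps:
g(f) = -7 + f
x(Q, o) = 1
W(F, O) = 7 (W(F, O) = -7*(1 - 2) = -7*(-1) = 7)
(-16644 - 1681)*(21178 + W(-156, -33)) = (-16644 - 1681)*(21178 + 7) = -18325*21185 = -388215125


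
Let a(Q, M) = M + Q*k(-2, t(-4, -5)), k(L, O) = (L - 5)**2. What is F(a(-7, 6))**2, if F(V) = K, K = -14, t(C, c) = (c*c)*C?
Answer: 196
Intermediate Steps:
t(C, c) = C*c**2 (t(C, c) = c**2*C = C*c**2)
k(L, O) = (-5 + L)**2
a(Q, M) = M + 49*Q (a(Q, M) = M + Q*(-5 - 2)**2 = M + Q*(-7)**2 = M + Q*49 = M + 49*Q)
F(V) = -14
F(a(-7, 6))**2 = (-14)**2 = 196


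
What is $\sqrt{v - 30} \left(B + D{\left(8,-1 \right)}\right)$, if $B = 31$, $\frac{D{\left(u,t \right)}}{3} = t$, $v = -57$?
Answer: $28 i \sqrt{87} \approx 261.17 i$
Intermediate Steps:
$D{\left(u,t \right)} = 3 t$
$\sqrt{v - 30} \left(B + D{\left(8,-1 \right)}\right) = \sqrt{-57 - 30} \left(31 + 3 \left(-1\right)\right) = \sqrt{-87} \left(31 - 3\right) = i \sqrt{87} \cdot 28 = 28 i \sqrt{87}$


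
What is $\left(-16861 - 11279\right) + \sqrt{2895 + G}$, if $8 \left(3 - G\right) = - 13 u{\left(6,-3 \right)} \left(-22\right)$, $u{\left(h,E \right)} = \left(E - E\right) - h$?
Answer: $-28140 + \frac{5 \sqrt{498}}{2} \approx -28084.0$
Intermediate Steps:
$u{\left(h,E \right)} = - h$ ($u{\left(h,E \right)} = 0 - h = - h$)
$G = \frac{435}{2}$ ($G = 3 - \frac{- 13 \left(\left(-1\right) 6\right) \left(-22\right)}{8} = 3 - \frac{\left(-13\right) \left(-6\right) \left(-22\right)}{8} = 3 - \frac{78 \left(-22\right)}{8} = 3 - - \frac{429}{2} = 3 + \frac{429}{2} = \frac{435}{2} \approx 217.5$)
$\left(-16861 - 11279\right) + \sqrt{2895 + G} = \left(-16861 - 11279\right) + \sqrt{2895 + \frac{435}{2}} = -28140 + \sqrt{\frac{6225}{2}} = -28140 + \frac{5 \sqrt{498}}{2}$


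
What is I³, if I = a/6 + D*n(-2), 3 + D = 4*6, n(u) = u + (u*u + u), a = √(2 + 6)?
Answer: 2*√2/27 ≈ 0.10476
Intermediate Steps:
a = 2*√2 (a = √8 = 2*√2 ≈ 2.8284)
n(u) = u² + 2*u (n(u) = u + (u² + u) = u + (u + u²) = u² + 2*u)
D = 21 (D = -3 + 4*6 = -3 + 24 = 21)
I = √2/3 (I = (2*√2)/6 + 21*(-2*(2 - 2)) = (2*√2)*(⅙) + 21*(-2*0) = √2/3 + 21*0 = √2/3 + 0 = √2/3 ≈ 0.47140)
I³ = (√2/3)³ = 2*√2/27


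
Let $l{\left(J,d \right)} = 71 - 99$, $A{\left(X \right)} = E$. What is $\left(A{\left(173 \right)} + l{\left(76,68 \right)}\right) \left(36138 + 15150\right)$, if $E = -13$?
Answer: $-2102808$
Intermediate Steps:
$A{\left(X \right)} = -13$
$l{\left(J,d \right)} = -28$ ($l{\left(J,d \right)} = 71 - 99 = -28$)
$\left(A{\left(173 \right)} + l{\left(76,68 \right)}\right) \left(36138 + 15150\right) = \left(-13 - 28\right) \left(36138 + 15150\right) = \left(-41\right) 51288 = -2102808$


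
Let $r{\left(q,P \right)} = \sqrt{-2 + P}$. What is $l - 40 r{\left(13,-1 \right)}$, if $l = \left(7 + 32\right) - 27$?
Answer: $12 - 40 i \sqrt{3} \approx 12.0 - 69.282 i$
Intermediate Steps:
$l = 12$ ($l = 39 - 27 = 12$)
$l - 40 r{\left(13,-1 \right)} = 12 - 40 \sqrt{-2 - 1} = 12 - 40 \sqrt{-3} = 12 - 40 i \sqrt{3}$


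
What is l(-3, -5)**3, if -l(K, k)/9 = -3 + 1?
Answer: 5832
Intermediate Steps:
l(K, k) = 18 (l(K, k) = -9*(-3 + 1) = -9*(-2) = 18)
l(-3, -5)**3 = 18**3 = 5832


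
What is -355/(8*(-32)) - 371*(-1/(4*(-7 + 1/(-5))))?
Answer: -26485/2304 ≈ -11.495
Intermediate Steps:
-355/(8*(-32)) - 371*(-1/(4*(-7 + 1/(-5)))) = -355/(-256) - 371*(-1/(4*(-7 - 1/5))) = -355*(-1/256) - 371/((-36/5*(-4))) = 355/256 - 371/144/5 = 355/256 - 371*5/144 = 355/256 - 1855/144 = -26485/2304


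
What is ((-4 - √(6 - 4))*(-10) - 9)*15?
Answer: 465 + 150*√2 ≈ 677.13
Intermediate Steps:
((-4 - √(6 - 4))*(-10) - 9)*15 = ((-4 - √2)*(-10) - 9)*15 = ((40 + 10*√2) - 9)*15 = (31 + 10*√2)*15 = 465 + 150*√2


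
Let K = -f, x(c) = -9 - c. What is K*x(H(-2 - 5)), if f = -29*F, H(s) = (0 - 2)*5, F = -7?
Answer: -203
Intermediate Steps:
H(s) = -10 (H(s) = -2*5 = -10)
f = 203 (f = -29*(-7) = 203)
K = -203 (K = -1*203 = -203)
K*x(H(-2 - 5)) = -203*(-9 - 1*(-10)) = -203*(-9 + 10) = -203*1 = -203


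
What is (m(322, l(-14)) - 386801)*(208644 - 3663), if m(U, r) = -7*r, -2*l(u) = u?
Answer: -79296899850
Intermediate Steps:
l(u) = -u/2
(m(322, l(-14)) - 386801)*(208644 - 3663) = (-(-7)*(-14)/2 - 386801)*(208644 - 3663) = (-7*7 - 386801)*204981 = (-49 - 386801)*204981 = -386850*204981 = -79296899850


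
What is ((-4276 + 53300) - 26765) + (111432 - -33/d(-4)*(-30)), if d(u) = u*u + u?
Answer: 267217/2 ≈ 1.3361e+5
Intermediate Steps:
d(u) = u + u**2 (d(u) = u**2 + u = u + u**2)
((-4276 + 53300) - 26765) + (111432 - -33/d(-4)*(-30)) = ((-4276 + 53300) - 26765) + (111432 - -33/(-4*(1 - 4))*(-30)) = (49024 - 26765) + (111432 - -33/(-4*(-3))*(-30)) = 22259 + (111432 - -33/12*(-30)) = 22259 + (111432 - (1/12)*(-33)*(-30)) = 22259 + (111432 - (-11)*(-30)/4) = 22259 + (111432 - 1*165/2) = 22259 + (111432 - 165/2) = 22259 + 222699/2 = 267217/2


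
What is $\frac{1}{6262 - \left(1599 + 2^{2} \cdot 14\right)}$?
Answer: $\frac{1}{4607} \approx 0.00021706$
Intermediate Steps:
$\frac{1}{6262 - \left(1599 + 2^{2} \cdot 14\right)} = \frac{1}{6262 - \left(1599 + 56\right)} = \frac{1}{6262 - 1655} = \frac{1}{4607}$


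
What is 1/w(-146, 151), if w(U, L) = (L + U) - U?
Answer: 1/151 ≈ 0.0066225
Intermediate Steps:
w(U, L) = L
1/w(-146, 151) = 1/151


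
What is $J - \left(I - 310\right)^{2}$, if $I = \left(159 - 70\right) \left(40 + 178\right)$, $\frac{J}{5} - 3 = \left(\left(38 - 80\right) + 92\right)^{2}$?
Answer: $-364491949$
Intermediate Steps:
$J = 12515$ ($J = 15 + 5 \left(\left(38 - 80\right) + 92\right)^{2} = 15 + 5 \left(-42 + 92\right)^{2} = 15 + 5 \cdot 50^{2} = 15 + 5 \cdot 2500 = 15 + 12500 = 12515$)
$I = 19402$ ($I = 89 \cdot 218 = 19402$)
$J - \left(I - 310\right)^{2} = 12515 - \left(19402 - 310\right)^{2} = 12515 - 19092^{2} = 12515 - 364504464 = -364491949$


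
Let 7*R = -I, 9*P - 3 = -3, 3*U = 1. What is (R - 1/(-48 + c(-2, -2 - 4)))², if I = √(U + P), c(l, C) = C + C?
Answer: 1249/176400 - √3/630 ≈ 0.0043312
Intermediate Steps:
U = ⅓ (U = (⅓)*1 = ⅓ ≈ 0.33333)
P = 0 (P = ⅓ + (⅑)*(-3) = ⅓ - ⅓ = 0)
c(l, C) = 2*C
I = √3/3 (I = √(⅓ + 0) = √(⅓) = √3/3 ≈ 0.57735)
R = -√3/21 (R = (-√3/3)/7 = -√3/21 ≈ -0.082479)
(R - 1/(-48 + c(-2, -2 - 4)))² = (-√3/21 - 1/(-48 + 2*(-2 - 4)))² = (-√3/21 - 1/(-48 + 2*(-6)))² = (-√3/21 - 1/(-48 - 12))² = (-√3/21 - 1/(-60))² = (-√3/21 - 1*(-1/60))² = (-√3/21 + 1/60)² = (1/60 - √3/21)²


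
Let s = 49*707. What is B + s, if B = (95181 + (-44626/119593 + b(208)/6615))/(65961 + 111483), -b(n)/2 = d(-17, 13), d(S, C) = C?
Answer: 4863166581190633327/140377313831580 ≈ 34644.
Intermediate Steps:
s = 34643
b(n) = -26 (b(n) = -2*13 = -26)
B = 75298123207387/140377313831580 (B = (95181 + (-44626/119593 - 26/6615))/(65961 + 111483) = (95181 + (-44626*1/119593 - 26*1/6615))/177444 = (95181 + (-44626/119593 - 26/6615))*(1/177444) = (95181 - 298310408/791107695)*(1/177444) = (75298123207387/791107695)*(1/177444) = 75298123207387/140377313831580 ≈ 0.53640)
B + s = 75298123207387/140377313831580 + 34643 = 4863166581190633327/140377313831580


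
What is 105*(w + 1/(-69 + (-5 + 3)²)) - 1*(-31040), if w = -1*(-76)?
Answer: 507239/13 ≈ 39018.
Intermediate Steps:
w = 76
105*(w + 1/(-69 + (-5 + 3)²)) - 1*(-31040) = 105*(76 + 1/(-69 + (-5 + 3)²)) - 1*(-31040) = 105*(76 + 1/(-69 + (-2)²)) + 31040 = 105*(76 + 1/(-69 + 4)) + 31040 = 105*(76 + 1/(-65)) + 31040 = 105*(76 - 1/65) + 31040 = 105*(4939/65) + 31040 = 103719/13 + 31040 = 507239/13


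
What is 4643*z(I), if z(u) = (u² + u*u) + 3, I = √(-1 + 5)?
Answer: 51073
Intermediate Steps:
I = 2 (I = √4 = 2)
z(u) = 3 + 2*u² (z(u) = (u² + u²) + 3 = 2*u² + 3 = 3 + 2*u²)
4643*z(I) = 4643*(3 + 2*2²) = 4643*(3 + 2*4) = 4643*(3 + 8) = 4643*11 = 51073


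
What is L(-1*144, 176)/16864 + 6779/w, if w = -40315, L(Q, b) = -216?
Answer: -15378637/84984020 ≈ -0.18096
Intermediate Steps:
L(-1*144, 176)/16864 + 6779/w = -216/16864 + 6779/(-40315) = -216*1/16864 + 6779*(-1/40315) = -27/2108 - 6779/40315 = -15378637/84984020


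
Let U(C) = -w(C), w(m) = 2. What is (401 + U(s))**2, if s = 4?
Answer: 159201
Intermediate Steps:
U(C) = -2 (U(C) = -1*2 = -2)
(401 + U(s))**2 = (401 - 2)**2 = 399**2 = 159201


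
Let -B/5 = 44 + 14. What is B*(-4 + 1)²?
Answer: -2610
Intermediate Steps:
B = -290 (B = -5*(44 + 14) = -5*58 = -290)
B*(-4 + 1)² = -290*(-4 + 1)² = -290*(-3)² = -290*9 = -2610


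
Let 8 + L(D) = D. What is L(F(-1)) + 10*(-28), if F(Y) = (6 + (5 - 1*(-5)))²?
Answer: -32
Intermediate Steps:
F(Y) = 256 (F(Y) = (6 + (5 + 5))² = (6 + 10)² = 16² = 256)
L(D) = -8 + D
L(F(-1)) + 10*(-28) = (-8 + 256) + 10*(-28) = 248 - 280 = -32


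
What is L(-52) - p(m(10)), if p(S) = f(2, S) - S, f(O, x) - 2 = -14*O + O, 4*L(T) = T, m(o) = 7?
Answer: 18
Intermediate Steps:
L(T) = T/4
f(O, x) = 2 - 13*O (f(O, x) = 2 + (-14*O + O) = 2 - 13*O)
p(S) = -24 - S (p(S) = (2 - 13*2) - S = (2 - 26) - S = -24 - S)
L(-52) - p(m(10)) = (1/4)*(-52) - (-24 - 1*7) = -13 - (-24 - 7) = -13 - 1*(-31) = -13 + 31 = 18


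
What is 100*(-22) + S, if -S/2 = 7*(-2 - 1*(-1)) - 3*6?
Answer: -2150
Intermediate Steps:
S = 50 (S = -2*(7*(-2 - 1*(-1)) - 3*6) = -2*(7*(-2 + 1) - 18) = -2*(7*(-1) - 18) = -2*(-7 - 18) = -2*(-25) = 50)
100*(-22) + S = 100*(-22) + 50 = -2200 + 50 = -2150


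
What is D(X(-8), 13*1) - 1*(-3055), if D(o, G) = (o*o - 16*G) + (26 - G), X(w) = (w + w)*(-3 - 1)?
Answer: 6956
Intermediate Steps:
X(w) = -8*w (X(w) = (2*w)*(-4) = -8*w)
D(o, G) = 26 + o**2 - 17*G (D(o, G) = (o**2 - 16*G) + (26 - G) = 26 + o**2 - 17*G)
D(X(-8), 13*1) - 1*(-3055) = (26 + (-8*(-8))**2 - 221) - 1*(-3055) = (26 + 64**2 - 17*13) + 3055 = (26 + 4096 - 221) + 3055 = 3901 + 3055 = 6956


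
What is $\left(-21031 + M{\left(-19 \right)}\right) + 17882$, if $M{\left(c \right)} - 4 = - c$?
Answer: $-3126$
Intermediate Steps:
$M{\left(c \right)} = 4 - c$
$\left(-21031 + M{\left(-19 \right)}\right) + 17882 = \left(-21031 + \left(4 - -19\right)\right) + 17882 = \left(-21031 + \left(4 + 19\right)\right) + 17882 = \left(-21031 + 23\right) + 17882 = -21008 + 17882 = -3126$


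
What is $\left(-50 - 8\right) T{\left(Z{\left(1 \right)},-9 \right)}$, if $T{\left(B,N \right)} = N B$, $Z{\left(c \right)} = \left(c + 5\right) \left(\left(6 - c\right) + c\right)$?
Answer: $18792$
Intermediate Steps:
$Z{\left(c \right)} = 30 + 6 c$ ($Z{\left(c \right)} = \left(5 + c\right) 6 = 30 + 6 c$)
$T{\left(B,N \right)} = B N$
$\left(-50 - 8\right) T{\left(Z{\left(1 \right)},-9 \right)} = \left(-50 - 8\right) \left(30 + 6 \cdot 1\right) \left(-9\right) = - 58 \left(30 + 6\right) \left(-9\right) = - 58 \cdot 36 \left(-9\right) = \left(-58\right) \left(-324\right) = 18792$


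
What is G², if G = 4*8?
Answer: 1024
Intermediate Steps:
G = 32
G² = 32² = 1024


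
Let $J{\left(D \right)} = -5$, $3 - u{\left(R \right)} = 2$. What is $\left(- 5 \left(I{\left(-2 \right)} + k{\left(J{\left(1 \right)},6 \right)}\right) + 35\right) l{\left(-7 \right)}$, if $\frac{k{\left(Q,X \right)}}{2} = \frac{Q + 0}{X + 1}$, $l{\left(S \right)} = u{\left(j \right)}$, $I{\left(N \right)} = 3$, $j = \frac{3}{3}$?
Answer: $\frac{190}{7} \approx 27.143$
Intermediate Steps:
$j = 1$ ($j = 3 \cdot \frac{1}{3} = 1$)
$u{\left(R \right)} = 1$ ($u{\left(R \right)} = 3 - 2 = 1$)
$l{\left(S \right)} = 1$
$k{\left(Q,X \right)} = \frac{2 Q}{1 + X}$ ($k{\left(Q,X \right)} = 2 \frac{Q + 0}{X + 1} = 2 \frac{Q}{1 + X} = \frac{2 Q}{1 + X}$)
$\left(- 5 \left(I{\left(-2 \right)} + k{\left(J{\left(1 \right)},6 \right)}\right) + 35\right) l{\left(-7 \right)} = \left(- 5 \left(3 + 2 \left(-5\right) \frac{1}{1 + 6}\right) + 35\right) 1 = \left(- 5 \left(3 + 2 \left(-5\right) \frac{1}{7}\right) + 35\right) 1 = \left(- 5 \left(3 - \frac{10}{7}\right) + 35\right) 1 = \left(\left(-5\right) \frac{11}{7} + 35\right) 1 = \left(- \frac{55}{7} + 35\right) 1 = \frac{190}{7} \cdot 1 = \frac{190}{7}$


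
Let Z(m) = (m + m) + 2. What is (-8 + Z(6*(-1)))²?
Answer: 324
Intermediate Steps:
Z(m) = 2 + 2*m (Z(m) = 2*m + 2 = 2 + 2*m)
(-8 + Z(6*(-1)))² = (-8 + (2 + 2*(6*(-1))))² = (-8 + (2 + 2*(-6)))² = (-8 + (2 - 12))² = (-8 - 10)² = (-18)² = 324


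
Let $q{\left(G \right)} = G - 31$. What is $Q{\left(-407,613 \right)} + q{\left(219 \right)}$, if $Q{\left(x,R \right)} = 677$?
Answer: $865$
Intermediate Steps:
$q{\left(G \right)} = -31 + G$
$Q{\left(-407,613 \right)} + q{\left(219 \right)} = 677 + \left(-31 + 219\right) = 677 + 188 = 865$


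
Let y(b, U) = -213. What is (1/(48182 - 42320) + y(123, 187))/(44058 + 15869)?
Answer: -1248605/351292074 ≈ -0.0035543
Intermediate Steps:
(1/(48182 - 42320) + y(123, 187))/(44058 + 15869) = (1/(48182 - 42320) - 213)/(44058 + 15869) = (1/5862 - 213)/59927 = (1/5862 - 213)*(1/59927) = -1248605/5862*1/59927 = -1248605/351292074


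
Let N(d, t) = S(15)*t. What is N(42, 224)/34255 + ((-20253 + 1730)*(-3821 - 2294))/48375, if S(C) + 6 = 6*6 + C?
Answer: 155219517079/66283425 ≈ 2341.8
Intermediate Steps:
S(C) = 30 + C (S(C) = -6 + (6*6 + C) = -6 + (36 + C) = 30 + C)
N(d, t) = 45*t (N(d, t) = (30 + 15)*t = 45*t)
N(42, 224)/34255 + ((-20253 + 1730)*(-3821 - 2294))/48375 = (45*224)/34255 + ((-20253 + 1730)*(-3821 - 2294))/48375 = 10080*(1/34255) - 18523*(-6115)*(1/48375) = 2016/6851 + 113268145*(1/48375) = 2016/6851 + 22653629/9675 = 155219517079/66283425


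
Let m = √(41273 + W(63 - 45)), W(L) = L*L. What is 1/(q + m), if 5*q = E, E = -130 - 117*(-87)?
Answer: 50245/99942476 - 25*√41597/99942476 ≈ 0.00045172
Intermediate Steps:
E = 10049 (E = -130 + 10179 = 10049)
W(L) = L²
q = 10049/5 (q = (⅕)*10049 = 10049/5 ≈ 2009.8)
m = √41597 (m = √(41273 + (63 - 45)²) = √(41273 + 18²) = √(41273 + 324) = √41597 ≈ 203.95)
1/(q + m) = 1/(10049/5 + √41597)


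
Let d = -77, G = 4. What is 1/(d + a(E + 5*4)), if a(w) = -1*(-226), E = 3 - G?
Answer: 1/149 ≈ 0.0067114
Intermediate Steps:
E = -1 (E = 3 - 1*4 = 3 - 4 = -1)
a(w) = 226
1/(d + a(E + 5*4)) = 1/(-77 + 226) = 1/149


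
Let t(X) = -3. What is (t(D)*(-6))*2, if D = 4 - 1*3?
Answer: 36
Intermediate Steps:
D = 1 (D = 4 - 3 = 1)
(t(D)*(-6))*2 = -3*(-6)*2 = 18*2 = 36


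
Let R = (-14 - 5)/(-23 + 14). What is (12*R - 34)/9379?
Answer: -26/28137 ≈ -0.00092405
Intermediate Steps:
R = 19/9 (R = -19/(-9) = -19*(-⅑) = 19/9 ≈ 2.1111)
(12*R - 34)/9379 = (12*(19/9) - 34)/9379 = (76/3 - 34)*(1/9379) = -26/3*1/9379 = -26/28137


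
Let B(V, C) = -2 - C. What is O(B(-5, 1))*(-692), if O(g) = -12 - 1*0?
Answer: 8304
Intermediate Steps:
O(g) = -12 (O(g) = -12 + 0 = -12)
O(B(-5, 1))*(-692) = -12*(-692) = 8304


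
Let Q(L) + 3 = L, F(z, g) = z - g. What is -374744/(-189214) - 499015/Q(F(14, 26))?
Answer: 9442624537/283821 ≈ 33270.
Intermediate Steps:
Q(L) = -3 + L
-374744/(-189214) - 499015/Q(F(14, 26)) = -374744/(-189214) - 499015/(-3 + (14 - 1*26)) = -374744*(-1/189214) - 499015/(-3 + (14 - 26)) = 187372/94607 - 499015/(-3 - 12) = 187372/94607 - 499015/(-15) = 187372/94607 - 499015*(-1/15) = 187372/94607 + 99803/3 = 9442624537/283821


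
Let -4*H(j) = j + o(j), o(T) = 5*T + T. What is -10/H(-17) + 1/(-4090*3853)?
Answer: -630350919/1875293630 ≈ -0.33613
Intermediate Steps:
o(T) = 6*T
H(j) = -7*j/4 (H(j) = -(j + 6*j)/4 = -7*j/4)
-10/H(-17) + 1/(-4090*3853) = -10/((-7/4*(-17))) + 1/(-4090*3853) = -10/119/4 - 1/4090*1/3853 = -10*4/119 - 1/15758770 = -40/119 - 1/15758770 = -630350919/1875293630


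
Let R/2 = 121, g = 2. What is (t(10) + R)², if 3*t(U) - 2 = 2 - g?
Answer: 529984/9 ≈ 58887.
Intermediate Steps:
t(U) = ⅔ (t(U) = ⅔ + (2 - 1*2)/3 = ⅔ + (2 - 2)/3 = ⅔ + (⅓)*0 = ⅔ + 0 = ⅔)
R = 242 (R = 2*121 = 242)
(t(10) + R)² = (⅔ + 242)² = (728/3)² = 529984/9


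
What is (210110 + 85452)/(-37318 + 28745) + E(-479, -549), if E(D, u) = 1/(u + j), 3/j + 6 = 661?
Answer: -106287346019/3082782216 ≈ -34.478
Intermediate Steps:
j = 3/655 (j = 3/(-6 + 661) = 3/655 ≈ 0.0045802)
E(D, u) = 1/(3/655 + u) (E(D, u) = 1/(u + 3/655) = 1/(3/655 + u))
(210110 + 85452)/(-37318 + 28745) + E(-479, -549) = (210110 + 85452)/(-37318 + 28745) + 655/(3 + 655*(-549)) = 295562/(-8573) + 655/(3 - 359595) = 295562*(-1/8573) + 655/(-359592) = -295562/8573 + 655*(-1/359592) = -295562/8573 - 655/359592 = -106287346019/3082782216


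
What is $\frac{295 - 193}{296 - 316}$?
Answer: $- \frac{51}{10} \approx -5.1$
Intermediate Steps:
$\frac{295 - 193}{296 - 316} = \frac{102}{296 - 316} = \frac{102}{-20} = 102 \left(- \frac{1}{20}\right) = - \frac{51}{10}$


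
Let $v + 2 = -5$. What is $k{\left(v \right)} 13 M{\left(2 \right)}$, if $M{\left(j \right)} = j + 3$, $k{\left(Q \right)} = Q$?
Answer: $-455$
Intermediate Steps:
$v = -7$ ($v = -2 - 5 = -7$)
$M{\left(j \right)} = 3 + j$
$k{\left(v \right)} 13 M{\left(2 \right)} = \left(-7\right) 13 \left(3 + 2\right) = \left(-91\right) 5 = -455$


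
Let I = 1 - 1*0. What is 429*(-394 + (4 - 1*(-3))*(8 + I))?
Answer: -141999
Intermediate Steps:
I = 1 (I = 1 + 0 = 1)
429*(-394 + (4 - 1*(-3))*(8 + I)) = 429*(-394 + (4 - 1*(-3))*(8 + 1)) = 429*(-394 + (4 + 3)*9) = 429*(-394 + 7*9) = 429*(-394 + 63) = 429*(-331) = -141999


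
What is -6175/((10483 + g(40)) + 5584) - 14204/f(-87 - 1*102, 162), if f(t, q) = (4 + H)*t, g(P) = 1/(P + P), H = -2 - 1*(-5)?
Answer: 2514815092/242933229 ≈ 10.352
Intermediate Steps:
H = 3 (H = -2 + 5 = 3)
g(P) = 1/(2*P)
f(t, q) = 7*t (f(t, q) = (4 + 3)*t = 7*t)
-6175/((10483 + g(40)) + 5584) - 14204/f(-87 - 1*102, 162) = -6175/((10483 + (½)/40) + 5584) - 14204*1/(7*(-87 - 1*102)) = -6175/((10483 + (½)*(1/40)) + 5584) - 14204*1/(7*(-87 - 102)) = -6175/((10483 + 1/80) + 5584) - 14204/(7*(-189)) = -6175/(838641/80 + 5584) - 14204/(-1323) = -6175/1285361/80 - 14204*(-1/1323) = -6175*80/1285361 + 14204/1323 = -494000/1285361 + 14204/1323 = 2514815092/242933229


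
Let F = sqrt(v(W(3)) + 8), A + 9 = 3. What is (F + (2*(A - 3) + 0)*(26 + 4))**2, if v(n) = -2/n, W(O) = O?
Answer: (1620 - sqrt(66))**2/9 ≈ 2.8868e+5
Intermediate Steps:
A = -6 (A = -9 + 3 = -6)
F = sqrt(66)/3 (F = sqrt(-2/3 + 8) = sqrt(22/3) = sqrt(66)/3 ≈ 2.7080)
(F + (2*(A - 3) + 0)*(26 + 4))**2 = (sqrt(66)/3 + (2*(-6 - 3) + 0)*(26 + 4))**2 = (sqrt(66)/3 + (2*(-9) + 0)*30)**2 = (sqrt(66)/3 + (-18 + 0)*30)**2 = (sqrt(66)/3 - 18*30)**2 = (sqrt(66)/3 - 540)**2 = (-540 + sqrt(66)/3)**2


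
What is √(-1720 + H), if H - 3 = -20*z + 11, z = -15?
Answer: I*√1406 ≈ 37.497*I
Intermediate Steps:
H = 314 (H = 3 + (-20*(-15) + 11) = 3 + (300 + 11) = 3 + 311 = 314)
√(-1720 + H) = √(-1720 + 314) = √(-1406) = I*√1406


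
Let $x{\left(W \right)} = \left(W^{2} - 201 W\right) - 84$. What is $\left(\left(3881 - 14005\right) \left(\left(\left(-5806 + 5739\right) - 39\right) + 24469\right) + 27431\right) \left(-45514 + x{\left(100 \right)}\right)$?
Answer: $13736440214538$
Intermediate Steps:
$x{\left(W \right)} = -84 + W^{2} - 201 W$
$\left(\left(3881 - 14005\right) \left(\left(\left(-5806 + 5739\right) - 39\right) + 24469\right) + 27431\right) \left(-45514 + x{\left(100 \right)}\right) = \left(\left(3881 - 14005\right) \left(\left(\left(-5806 + 5739\right) - 39\right) + 24469\right) + 27431\right) \left(-45514 - \left(20184 - 10000\right)\right) = \left(- 10124 \left(\left(-67 - 39\right) + 24469\right) + 27431\right) \left(-45514 - 10184\right) = \left(- 10124 \left(-106 + 24469\right) + 27431\right) \left(-45514 - 10184\right) = \left(\left(-10124\right) 24363 + 27431\right) \left(-55698\right) = \left(-246651012 + 27431\right) \left(-55698\right) = \left(-246623581\right) \left(-55698\right) = 13736440214538$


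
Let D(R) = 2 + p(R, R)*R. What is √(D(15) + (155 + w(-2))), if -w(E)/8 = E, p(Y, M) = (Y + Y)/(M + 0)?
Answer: √203 ≈ 14.248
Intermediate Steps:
p(Y, M) = 2*Y/M (p(Y, M) = (2*Y)/M = 2*Y/M)
w(E) = -8*E
D(R) = 2 + 2*R (D(R) = 2 + (2*R/R)*R = 2 + 2*R)
√(D(15) + (155 + w(-2))) = √((2 + 2*15) + (155 - 8*(-2))) = √((2 + 30) + (155 + 16)) = √(32 + 171) = √203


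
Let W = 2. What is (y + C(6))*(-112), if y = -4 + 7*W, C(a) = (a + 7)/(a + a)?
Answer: -3724/3 ≈ -1241.3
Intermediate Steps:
C(a) = (7 + a)/(2*a) (C(a) = (7 + a)/((2*a)) = (7 + a)*(1/(2*a)) = (7 + a)/(2*a))
y = 10 (y = -4 + 7*2 = -4 + 14 = 10)
(y + C(6))*(-112) = (10 + (1/2)*(7 + 6)/6)*(-112) = (10 + (1/2)*(1/6)*13)*(-112) = (10 + 13/12)*(-112) = (133/12)*(-112) = -3724/3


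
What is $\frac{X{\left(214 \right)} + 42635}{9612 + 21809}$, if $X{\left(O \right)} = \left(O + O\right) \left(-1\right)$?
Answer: $\frac{42207}{31421} \approx 1.3433$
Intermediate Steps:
$X{\left(O \right)} = - 2 O$ ($X{\left(O \right)} = 2 O \left(-1\right) = - 2 O$)
$\frac{X{\left(214 \right)} + 42635}{9612 + 21809} = \frac{\left(-2\right) 214 + 42635}{9612 + 21809} = \frac{-428 + 42635}{31421} = 42207 \cdot \frac{1}{31421} = \frac{42207}{31421}$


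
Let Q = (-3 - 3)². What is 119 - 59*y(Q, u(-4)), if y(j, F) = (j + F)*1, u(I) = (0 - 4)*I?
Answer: -2949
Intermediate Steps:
u(I) = -4*I
Q = 36 (Q = (-6)² = 36)
y(j, F) = F + j (y(j, F) = (F + j)*1 = F + j)
119 - 59*y(Q, u(-4)) = 119 - 59*(-4*(-4) + 36) = 119 - 59*(16 + 36) = 119 - 59*52 = 119 - 3068 = -2949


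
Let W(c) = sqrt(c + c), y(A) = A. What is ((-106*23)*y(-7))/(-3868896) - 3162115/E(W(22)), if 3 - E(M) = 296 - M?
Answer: 358452949963859/33197062128 + 1264846*sqrt(11)/17161 ≈ 11042.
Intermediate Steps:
W(c) = sqrt(2)*sqrt(c) (W(c) = sqrt(2*c) = sqrt(2)*sqrt(c))
E(M) = -293 + M (E(M) = 3 - (296 - M) = 3 + (-296 + M) = -293 + M)
((-106*23)*y(-7))/(-3868896) - 3162115/E(W(22)) = (-106*23*(-7))/(-3868896) - 3162115/(-293 + sqrt(2)*sqrt(22)) = -2438*(-7)*(-1/3868896) - 3162115/(-293 + 2*sqrt(11)) = 17066*(-1/3868896) - 3162115/(-293 + 2*sqrt(11)) = -8533/1934448 - 3162115/(-293 + 2*sqrt(11))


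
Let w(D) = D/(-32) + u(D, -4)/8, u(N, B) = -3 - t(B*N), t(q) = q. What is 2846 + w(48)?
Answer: 22945/8 ≈ 2868.1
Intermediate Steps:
u(N, B) = -3 - B*N
w(D) = -3/8 + 15*D/32 (w(D) = D/(-32) + (-3 - 1*(-4)*D)/8 = D*(-1/32) + (-3 + 4*D)*(⅛) = -D/32 + (-3/8 + D/2) = -3/8 + 15*D/32)
2846 + w(48) = 2846 + (-3/8 + (15/32)*48) = 2846 + (-3/8 + 45/2) = 2846 + 177/8 = 22945/8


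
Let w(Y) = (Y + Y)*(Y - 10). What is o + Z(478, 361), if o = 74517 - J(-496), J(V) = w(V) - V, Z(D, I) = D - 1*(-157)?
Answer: -427296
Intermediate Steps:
Z(D, I) = 157 + D (Z(D, I) = D + 157 = 157 + D)
w(Y) = 2*Y*(-10 + Y) (w(Y) = (2*Y)*(-10 + Y) = 2*Y*(-10 + Y))
J(V) = -V + 2*V*(-10 + V) (J(V) = 2*V*(-10 + V) - V = -V + 2*V*(-10 + V))
o = -427931 (o = 74517 - (-496)*(-21 + 2*(-496)) = 74517 - (-496)*(-21 - 992) = 74517 - (-496)*(-1013) = 74517 - 1*502448 = 74517 - 502448 = -427931)
o + Z(478, 361) = -427931 + (157 + 478) = -427931 + 635 = -427296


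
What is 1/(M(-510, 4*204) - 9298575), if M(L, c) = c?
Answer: -1/9297759 ≈ -1.0755e-7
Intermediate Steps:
1/(M(-510, 4*204) - 9298575) = 1/(4*204 - 9298575) = 1/(816 - 9298575) = 1/(-9297759) = -1/9297759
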